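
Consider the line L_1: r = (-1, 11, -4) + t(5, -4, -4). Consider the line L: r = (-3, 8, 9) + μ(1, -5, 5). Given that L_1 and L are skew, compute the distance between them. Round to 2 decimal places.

Common perpendicular direction n = (5, -4, -4) × (1, -5, 5) = (-40, -29, -21).
With w = (-3, 8, 9) − (-1, 11, -4) = (-2, -3, 13), w · n = -106.
Distance = |w · n| / |n| = |-106| / √2882 ≈ 1.97.

1.97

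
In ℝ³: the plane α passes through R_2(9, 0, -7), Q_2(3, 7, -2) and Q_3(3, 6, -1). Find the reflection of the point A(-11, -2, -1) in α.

R_2Q_2 = (-6, 7, 5), R_2Q_3 = (-6, 6, 6); a normal to α is R_2Q_2 × R_2Q_3 = (12, 6, 6).
Using R_2: α has equation 12x + 6y + 6z = 66.
λ = (n·A − d)/|n|² = (-150 − 66)/216 = -1.
Reflection = A − 2λn = (-11, -2, -1) − (-2)·(12, 6, 6) = (13, 10, 11).

(13, 10, 11)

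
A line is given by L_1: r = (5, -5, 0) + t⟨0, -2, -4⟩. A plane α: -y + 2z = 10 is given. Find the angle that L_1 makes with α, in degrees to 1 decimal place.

36.9

sin θ = |n·v| / (|n||v|) = |-6| / (√5 · √20) = 0.60000.
θ ≈ 36.9°.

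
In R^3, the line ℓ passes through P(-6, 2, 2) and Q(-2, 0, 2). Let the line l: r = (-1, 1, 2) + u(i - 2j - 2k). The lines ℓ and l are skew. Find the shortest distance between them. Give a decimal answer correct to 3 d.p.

1.114

A direction vector for ℓ is Q − P = (4, -2, 0).
Common perpendicular direction n = (4, -2, 0) × (1, -2, -2) = (4, 8, -6).
With w = (-1, 1, 2) − (-6, 2, 2) = (5, -1, 0), w · n = 12.
Distance = |w · n| / |n| = |12| / √116 ≈ 1.114.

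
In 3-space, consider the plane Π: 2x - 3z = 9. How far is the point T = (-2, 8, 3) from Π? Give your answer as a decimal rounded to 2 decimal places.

6.10

n·T − d = (2)·(-2) + (0)·(8) + (-3)·(3) − 9 = -22; |n| = √13.
Distance = |-22| / √13 = 22/√13 ≈ 6.10.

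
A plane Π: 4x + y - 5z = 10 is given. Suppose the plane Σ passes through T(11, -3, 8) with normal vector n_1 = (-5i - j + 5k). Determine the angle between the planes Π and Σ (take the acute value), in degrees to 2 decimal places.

6.33

Σ: n_1·r = n_1·T gives -5x - y + 5z = -12.
cos θ = |n₁·n₂| / (|n₁||n₂|) = |-46| / (√42 · √51).
θ = arccos(0.99391) ≈ 6.33°.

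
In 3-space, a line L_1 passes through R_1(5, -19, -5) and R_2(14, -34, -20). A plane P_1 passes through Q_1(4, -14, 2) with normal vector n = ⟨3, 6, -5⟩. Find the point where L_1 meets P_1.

A direction vector for L_1 is R_2 − R_1 = (9, -15, -15).
P_1: n·r = n·Q_1 gives 3x + 6y - 5z = -82.
Substitute r = (5, -19, -5) + t(9, -15, -15) into the plane: -74 + 12t = -82, so t = -2/3.
Intersection: (5, -19, -5) + (-2/3)·(9, -15, -15) = (-1, -9, 5).

(-1, -9, 5)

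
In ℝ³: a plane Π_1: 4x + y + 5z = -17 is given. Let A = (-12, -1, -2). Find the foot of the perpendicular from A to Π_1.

(-8, 0, 3)

Foot = A − λn with λ = (n·A − d)/|n|² = (-59 − (-17))/42 = -1.
Foot = (-12, -1, -2) − (-1)·(4, 1, 5) = (-8, 0, 3).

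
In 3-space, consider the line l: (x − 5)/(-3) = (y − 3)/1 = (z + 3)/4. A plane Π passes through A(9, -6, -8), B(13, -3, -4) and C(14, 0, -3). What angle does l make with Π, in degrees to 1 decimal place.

l has direction (-3, 1, 4) through (5, 3, -3).
AB = (4, 3, 4), AC = (5, 6, 5); a normal to Π is AB × AC = (-9, 0, 9).
Using A: Π has equation -9x + 9z = -153.
sin θ = |n·v| / (|n||v|) = |63| / (√162 · √26) = 0.97073.
θ ≈ 76.1°.

76.1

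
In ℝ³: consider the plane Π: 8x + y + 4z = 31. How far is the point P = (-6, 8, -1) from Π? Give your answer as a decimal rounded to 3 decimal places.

8.333

n·P − d = (8)·(-6) + (1)·(8) + (4)·(-1) − 31 = -75; |n| = √81.
Distance = |-75| / √81 = 75/√81 ≈ 8.333.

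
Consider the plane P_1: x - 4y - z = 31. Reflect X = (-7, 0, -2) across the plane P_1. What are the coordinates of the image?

(-3, -16, -6)

λ = (n·X − d)/|n|² = (-5 − 31)/18 = -2.
Reflection = X − 2λn = (-7, 0, -2) − (-4)·(1, -4, -1) = (-3, -16, -6).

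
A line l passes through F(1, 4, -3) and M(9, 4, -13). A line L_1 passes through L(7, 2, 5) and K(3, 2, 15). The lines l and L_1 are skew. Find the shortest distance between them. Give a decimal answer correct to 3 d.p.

2.000

A direction vector for l is M − F = (8, 0, -10).
A direction vector for L_1 is K − L = (-4, 0, 10).
Common perpendicular direction n = (8, 0, -10) × (-4, 0, 10) = (0, -40, 0).
With w = (7, 2, 5) − (1, 4, -3) = (6, -2, 8), w · n = 80.
Distance = |w · n| / |n| = |80| / √1600 ≈ 2.000.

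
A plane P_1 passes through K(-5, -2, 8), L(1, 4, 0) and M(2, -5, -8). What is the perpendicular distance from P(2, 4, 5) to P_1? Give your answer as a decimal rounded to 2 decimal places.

KL = (6, 6, -8), KM = (7, -3, -16); a normal to P_1 is KL × KM = (-120, 40, -60).
Using K: P_1 has equation -120x + 40y - 60z = 40.
n·P − d = (-120)·(2) + (40)·(4) + (-60)·(5) − 40 = -420; |n| = √19600.
Distance = |-420| / √19600 = 420/√19600 ≈ 3.00.

3.00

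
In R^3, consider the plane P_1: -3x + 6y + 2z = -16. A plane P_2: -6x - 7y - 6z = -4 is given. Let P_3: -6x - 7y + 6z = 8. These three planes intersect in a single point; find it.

(2, -2, 1)

Solving the 3×3 linear system -3x + 6y + 2z = -16, -6x - 7y - 6z = -4, -6x - 7y + 6z = 8 (e.g. by elimination or Cramer's rule, determinant = 684) gives (2, -2, 1).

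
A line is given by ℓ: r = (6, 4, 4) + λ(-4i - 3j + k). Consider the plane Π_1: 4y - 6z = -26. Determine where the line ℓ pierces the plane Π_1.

(2, 1, 5)

Substitute r = (6, 4, 4) + t(-4, -3, 1) into the plane: -8 + (-18)t = -26, so t = 1.
Intersection: (6, 4, 4) + 1·(-4, -3, 1) = (2, 1, 5).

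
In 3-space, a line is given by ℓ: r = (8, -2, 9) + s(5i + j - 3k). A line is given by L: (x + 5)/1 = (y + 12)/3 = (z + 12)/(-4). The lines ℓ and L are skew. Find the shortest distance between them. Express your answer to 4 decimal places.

L has direction (1, 3, -4) through (-5, -12, -12).
Common perpendicular direction n = (5, 1, -3) × (1, 3, -4) = (5, 17, 14).
With w = (-5, -12, -12) − (8, -2, 9) = (-13, -10, -21), w · n = -529.
Distance = |w · n| / |n| = |-529| / √510 ≈ 23.4245.

23.4245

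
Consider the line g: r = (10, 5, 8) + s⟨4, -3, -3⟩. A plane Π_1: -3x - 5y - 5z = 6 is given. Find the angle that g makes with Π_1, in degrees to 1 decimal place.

sin θ = |n·v| / (|n||v|) = |18| / (√59 · √34) = 0.40189.
θ ≈ 23.7°.

23.7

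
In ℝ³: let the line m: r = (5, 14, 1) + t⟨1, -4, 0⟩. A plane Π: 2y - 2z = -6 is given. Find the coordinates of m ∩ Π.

(9, -2, 1)

Substitute r = (5, 14, 1) + t(1, -4, 0) into the plane: 26 + (-8)t = -6, so t = 4.
Intersection: (5, 14, 1) + 4·(1, -4, 0) = (9, -2, 1).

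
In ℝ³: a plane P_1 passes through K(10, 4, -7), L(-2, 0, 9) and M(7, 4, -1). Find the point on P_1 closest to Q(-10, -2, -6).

KL = (-12, -4, 16), KM = (-3, 0, 6); a normal to P_1 is KL × KM = (-24, 24, -12).
Using K: P_1 has equation -24x + 24y - 12z = -60.
Foot = Q − λn with λ = (n·Q − d)/|n|² = (264 − (-60))/1296 = 1/4.
Foot = (-10, -2, -6) − (1/4)·(-24, 24, -12) = (-4, -8, -3).

(-4, -8, -3)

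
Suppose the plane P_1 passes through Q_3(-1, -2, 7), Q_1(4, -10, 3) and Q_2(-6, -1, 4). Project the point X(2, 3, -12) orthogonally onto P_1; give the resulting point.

Q_3Q_1 = (5, -8, -4), Q_3Q_2 = (-5, 1, -3); a normal to P_1 is Q_3Q_1 × Q_3Q_2 = (28, 35, -35).
Using Q_3: P_1 has equation 28x + 35y - 35z = -343.
Foot = X − λn with λ = (n·X − d)/|n|² = (581 − (-343))/3234 = 2/7.
Foot = (2, 3, -12) − (2/7)·(28, 35, -35) = (-6, -7, -2).

(-6, -7, -2)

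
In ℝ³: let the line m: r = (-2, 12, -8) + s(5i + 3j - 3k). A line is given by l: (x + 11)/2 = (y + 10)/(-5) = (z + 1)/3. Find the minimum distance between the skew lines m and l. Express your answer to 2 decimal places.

7.88

l has direction (2, -5, 3) through (-11, -10, -1).
Common perpendicular direction n = (5, 3, -3) × (2, -5, 3) = (-6, -21, -31).
With w = (-11, -10, -1) − (-2, 12, -8) = (-9, -22, 7), w · n = 299.
Distance = |w · n| / |n| = |299| / √1438 ≈ 7.88.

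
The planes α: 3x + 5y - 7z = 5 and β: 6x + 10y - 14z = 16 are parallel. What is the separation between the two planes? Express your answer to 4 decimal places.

Rescale β by 1/2: 3x + 5y - 7z = 8. Then distance = |5 − 8| / √83 ≈ 0.3293.

0.3293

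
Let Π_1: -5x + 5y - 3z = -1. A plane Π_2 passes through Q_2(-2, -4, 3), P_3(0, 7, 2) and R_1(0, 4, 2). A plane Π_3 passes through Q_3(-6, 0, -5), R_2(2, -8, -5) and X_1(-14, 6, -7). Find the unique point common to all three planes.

(0, 1, 2)

Q_2P_3 = (2, 11, -1), Q_2R_1 = (2, 8, -1); a normal to Π_2 is Q_2P_3 × Q_2R_1 = (-3, 0, -6).
Using Q_2: Π_2 has equation -3x - 6z = -12.
Q_3R_2 = (8, -8, 0), Q_3X_1 = (-8, 6, -2); a normal to Π_3 is Q_3R_2 × Q_3X_1 = (16, 16, -16).
Using Q_3: Π_3 has equation 16x + 16y - 16z = -16.
Solving the 3×3 linear system -5x + 5y - 3z = -1, -3x - 6z = -12, 16x + 16y - 16z = -16 (e.g. by elimination or Cramer's rule, determinant = -1056) gives (0, 1, 2).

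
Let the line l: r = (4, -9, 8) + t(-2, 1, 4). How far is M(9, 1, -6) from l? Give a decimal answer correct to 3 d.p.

Taking (4, -9, 8) on l with direction v = (-2, 1, 4): w = M − (4, -9, 8) = (5, 10, -14), and w × v = (54, 8, 25).
Distance = |w × v| / |v| = √3605 / √21 ≈ 13.102.

13.102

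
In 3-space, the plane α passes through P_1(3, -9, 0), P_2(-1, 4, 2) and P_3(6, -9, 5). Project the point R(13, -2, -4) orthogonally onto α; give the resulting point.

P_1P_2 = (-4, 13, 2), P_1P_3 = (3, 0, 5); a normal to α is P_1P_2 × P_1P_3 = (65, 26, -39).
Using P_1: α has equation 65x + 26y - 39z = -39.
Foot = R − λn with λ = (n·R − d)/|n|² = (949 − (-39))/6422 = 2/13.
Foot = (13, -2, -4) − (2/13)·(65, 26, -39) = (3, -6, 2).

(3, -6, 2)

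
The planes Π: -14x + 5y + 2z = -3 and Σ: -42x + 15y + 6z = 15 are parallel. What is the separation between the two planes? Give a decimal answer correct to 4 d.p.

0.5333

Rescale Σ by 1/3: -14x + 5y + 2z = 5. Then distance = |-3 − 5| / √225 ≈ 0.5333.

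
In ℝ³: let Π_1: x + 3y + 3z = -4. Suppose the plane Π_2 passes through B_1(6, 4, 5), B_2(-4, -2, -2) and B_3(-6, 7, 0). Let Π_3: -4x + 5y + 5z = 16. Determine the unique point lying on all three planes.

B_1B_2 = (-10, -6, -7), B_1B_3 = (-12, 3, -5); a normal to Π_2 is B_1B_2 × B_1B_3 = (51, 34, -102).
Using B_1: Π_2 has equation 51x + 34y - 102z = -68.
Solving the 3×3 linear system x + 3y + 3z = -4, 51x + 34y - 102z = -68, -4x + 5y + 5z = 16 (e.g. by elimination or Cramer's rule, determinant = 2312) gives (-4, 1, -1).

(-4, 1, -1)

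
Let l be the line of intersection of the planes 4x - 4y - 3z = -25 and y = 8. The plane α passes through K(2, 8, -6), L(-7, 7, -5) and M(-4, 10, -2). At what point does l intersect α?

(-2, 8, -5)

Direction of l: (4, -4, -3) × (0, 1, 0) = (3, 0, 4).
A point on l: solving the two plane equations with x = 7 gives (7, 8, 7).
KL = (-9, -1, 1), KM = (-6, 2, 4); a normal to α is KL × KM = (-6, 30, -24).
Using K: α has equation -6x + 30y - 24z = 372.
Substitute r = (7, 8, 7) + t(3, 0, 4) into the plane: 30 + (-114)t = 372, so t = -3.
Intersection: (7, 8, 7) + (-3)·(3, 0, 4) = (-2, 8, -5).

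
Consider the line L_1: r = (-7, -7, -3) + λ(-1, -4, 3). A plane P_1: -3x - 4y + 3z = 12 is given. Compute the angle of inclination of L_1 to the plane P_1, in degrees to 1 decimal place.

sin θ = |n·v| / (|n||v|) = |28| / (√34 · √26) = 0.94174.
θ ≈ 70.3°.

70.3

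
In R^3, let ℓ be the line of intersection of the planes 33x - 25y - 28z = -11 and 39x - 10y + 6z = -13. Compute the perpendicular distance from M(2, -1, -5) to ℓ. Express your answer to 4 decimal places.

Direction of ℓ: (33, -25, -28) × (39, -10, 6) = (-430, -1290, 645).
A point on ℓ: solving the two plane equations with x = 1 gives (1, 4, -2).
Taking (1, 4, -2) on ℓ with direction v = (-430, -1290, 645): w = M − (1, 4, -2) = (1, -5, -3), and w × v = (-7095, 645, -3440).
Distance = |w × v| / |v| = √62588650 / √2265025 ≈ 5.2567.

5.2567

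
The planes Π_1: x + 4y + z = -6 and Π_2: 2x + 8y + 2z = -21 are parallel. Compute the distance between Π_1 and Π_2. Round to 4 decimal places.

1.0607

Rescale Π_2 by 1/2: x + 4y + z = -21/2. Then distance = |-6 − (-21/2)| / √18 ≈ 1.0607.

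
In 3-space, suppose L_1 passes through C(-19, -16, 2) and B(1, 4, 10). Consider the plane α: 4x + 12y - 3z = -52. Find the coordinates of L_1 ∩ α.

(-4, -1, 8)

A direction vector for L_1 is B − C = (20, 20, 8).
Substitute r = (-19, -16, 2) + t(20, 20, 8) into the plane: -274 + 296t = -52, so t = 3/4.
Intersection: (-19, -16, 2) + (3/4)·(20, 20, 8) = (-4, -1, 8).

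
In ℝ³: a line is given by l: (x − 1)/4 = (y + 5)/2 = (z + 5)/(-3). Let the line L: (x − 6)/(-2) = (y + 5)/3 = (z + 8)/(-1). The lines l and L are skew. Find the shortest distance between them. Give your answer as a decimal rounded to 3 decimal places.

l has direction (4, 2, -3) through (1, -5, -5).
L has direction (-2, 3, -1) through (6, -5, -8).
Common perpendicular direction n = (4, 2, -3) × (-2, 3, -1) = (7, 10, 16).
With w = (6, -5, -8) − (1, -5, -5) = (5, 0, -3), w · n = -13.
Distance = |w · n| / |n| = |-13| / √405 ≈ 0.646.

0.646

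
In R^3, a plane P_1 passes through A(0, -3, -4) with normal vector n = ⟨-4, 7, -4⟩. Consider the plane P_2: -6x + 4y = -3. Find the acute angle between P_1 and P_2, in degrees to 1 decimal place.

36.8

P_1: n·r = n·A gives -4x + 7y - 4z = -5.
cos θ = |n₁·n₂| / (|n₁||n₂|) = |52| / (√81 · √52).
θ = arccos(0.80123) ≈ 36.8°.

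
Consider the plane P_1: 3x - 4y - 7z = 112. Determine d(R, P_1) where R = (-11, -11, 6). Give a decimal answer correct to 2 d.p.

16.62

n·R − d = (3)·(-11) + (-4)·(-11) + (-7)·(6) − 112 = -143; |n| = √74.
Distance = |-143| / √74 = 143/√74 ≈ 16.62.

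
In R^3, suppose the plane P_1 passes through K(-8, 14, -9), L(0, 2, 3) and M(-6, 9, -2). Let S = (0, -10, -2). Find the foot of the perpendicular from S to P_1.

KL = (8, -12, 12), KM = (2, -5, 7); a normal to P_1 is KL × KM = (-24, -32, -16).
Using K: P_1 has equation -24x - 32y - 16z = -112.
Foot = S − λn with λ = (n·S − d)/|n|² = (352 − (-112))/1856 = 1/4.
Foot = (0, -10, -2) − (1/4)·(-24, -32, -16) = (6, -2, 2).

(6, -2, 2)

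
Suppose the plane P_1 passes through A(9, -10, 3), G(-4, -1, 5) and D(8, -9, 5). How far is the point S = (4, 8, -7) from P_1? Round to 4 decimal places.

13.4613

AG = (-13, 9, 2), AD = (-1, 1, 2); a normal to P_1 is AG × AD = (16, 24, -4).
Using A: P_1 has equation 16x + 24y - 4z = -108.
n·S − d = (16)·(4) + (24)·(8) + (-4)·(-7) − (-108) = 392; |n| = √848.
Distance = |392| / √848 = 392/√848 ≈ 13.4613.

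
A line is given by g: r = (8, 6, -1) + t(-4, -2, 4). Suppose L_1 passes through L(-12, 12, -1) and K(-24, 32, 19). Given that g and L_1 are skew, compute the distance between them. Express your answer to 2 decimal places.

16.00

A direction vector for L_1 is K − L = (-12, 20, 20).
Common perpendicular direction n = (-4, -2, 4) × (-12, 20, 20) = (-120, 32, -104).
With w = (-12, 12, -1) − (8, 6, -1) = (-20, 6, 0), w · n = 2592.
Distance = |w · n| / |n| = |2592| / √26240 ≈ 16.00.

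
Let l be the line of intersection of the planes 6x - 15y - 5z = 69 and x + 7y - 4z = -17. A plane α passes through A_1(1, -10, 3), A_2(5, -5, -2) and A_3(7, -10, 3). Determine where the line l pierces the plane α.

Direction of l: (6, -15, -5) × (1, 7, -4) = (95, 19, 57).
A point on l: solving the two plane equations with x = -21 gives (-21, -8, -15).
A_1A_2 = (4, 5, -5), A_1A_3 = (6, 0, 0); a normal to α is A_1A_2 × A_1A_3 = (0, -30, -30).
Using A_1: α has equation -30y - 30z = 210.
Substitute r = (-21, -8, -15) + t(95, 19, 57) into the plane: 690 + (-2280)t = 210, so t = 4/19.
Intersection: (-21, -8, -15) + (4/19)·(95, 19, 57) = (-1, -4, -3).

(-1, -4, -3)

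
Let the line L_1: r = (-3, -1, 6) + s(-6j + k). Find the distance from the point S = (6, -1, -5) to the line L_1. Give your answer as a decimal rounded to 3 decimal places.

Taking (-3, -1, 6) on L_1 with direction v = (0, -6, 1): w = S − (-3, -1, 6) = (9, 0, -11), and w × v = (-66, -9, -54).
Distance = |w × v| / |v| = √7353 / √37 ≈ 14.097.

14.097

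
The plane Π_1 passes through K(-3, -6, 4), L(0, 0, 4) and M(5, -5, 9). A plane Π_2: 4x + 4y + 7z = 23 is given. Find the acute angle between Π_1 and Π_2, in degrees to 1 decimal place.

KL = (3, 6, 0), KM = (8, 1, 5); a normal to Π_1 is KL × KM = (30, -15, -45).
Using K: Π_1 has equation 30x - 15y - 45z = -180.
cos θ = |n₁·n₂| / (|n₁||n₂|) = |-255| / (√3150 · √81).
θ = arccos(0.50483) ≈ 59.7°.

59.7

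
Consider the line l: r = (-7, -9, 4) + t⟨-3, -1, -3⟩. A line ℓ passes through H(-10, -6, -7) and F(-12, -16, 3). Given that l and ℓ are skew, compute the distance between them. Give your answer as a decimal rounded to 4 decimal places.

1.3188

A direction vector for ℓ is F − H = (-2, -10, 10).
Common perpendicular direction n = (-3, -1, -3) × (-2, -10, 10) = (-40, 36, 28).
With w = (-10, -6, -7) − (-7, -9, 4) = (-3, 3, -11), w · n = -80.
Distance = |w · n| / |n| = |-80| / √3680 ≈ 1.3188.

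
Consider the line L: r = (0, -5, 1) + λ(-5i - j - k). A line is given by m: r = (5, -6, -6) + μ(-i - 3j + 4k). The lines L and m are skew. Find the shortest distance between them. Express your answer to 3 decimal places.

5.880

Common perpendicular direction n = (-5, -1, -1) × (-1, -3, 4) = (-7, 21, 14).
With w = (5, -6, -6) − (0, -5, 1) = (5, -1, -7), w · n = -154.
Distance = |w · n| / |n| = |-154| / √686 ≈ 5.880.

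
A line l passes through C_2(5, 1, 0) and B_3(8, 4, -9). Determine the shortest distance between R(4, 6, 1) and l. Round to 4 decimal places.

A direction vector for l is B_3 − C_2 = (3, 3, -9).
Taking (5, 1, 0) on l with direction v = (3, 3, -9): w = R − (5, 1, 0) = (-1, 5, 1), and w × v = (-48, -6, -18).
Distance = |w × v| / |v| = √2664 / √99 ≈ 5.1874.

5.1874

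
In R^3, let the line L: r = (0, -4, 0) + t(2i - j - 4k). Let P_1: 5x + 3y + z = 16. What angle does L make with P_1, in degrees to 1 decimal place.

6.4

sin θ = |n·v| / (|n||v|) = |3| / (√35 · √21) = 0.11066.
θ ≈ 6.4°.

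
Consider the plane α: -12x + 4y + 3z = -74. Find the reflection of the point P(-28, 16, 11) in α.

λ = (n·P − d)/|n|² = (433 − (-74))/169 = 3.
Reflection = P − 2λn = (-28, 16, 11) − 6·(-12, 4, 3) = (44, -8, -7).

(44, -8, -7)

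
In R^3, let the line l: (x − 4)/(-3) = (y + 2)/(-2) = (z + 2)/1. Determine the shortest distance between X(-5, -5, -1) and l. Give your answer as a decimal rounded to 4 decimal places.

l has direction (-3, -2, 1) through (4, -2, -2).
Taking (4, -2, -2) on l with direction v = (-3, -2, 1): w = X − (4, -2, -2) = (-9, -3, 1), and w × v = (-1, 6, 9).
Distance = |w × v| / |v| = √118 / √14 ≈ 2.9032.

2.9032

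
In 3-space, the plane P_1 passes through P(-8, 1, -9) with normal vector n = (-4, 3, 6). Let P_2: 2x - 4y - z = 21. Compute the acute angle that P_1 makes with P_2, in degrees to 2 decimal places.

43.41

P_1: n·r = n·P gives -4x + 3y + 6z = -19.
cos θ = |n₁·n₂| / (|n₁||n₂|) = |-26| / (√61 · √21).
θ = arccos(0.72644) ≈ 43.41°.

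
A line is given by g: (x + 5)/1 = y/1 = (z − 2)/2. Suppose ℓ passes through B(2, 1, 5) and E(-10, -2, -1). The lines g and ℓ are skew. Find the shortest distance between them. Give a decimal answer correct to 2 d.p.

0.45

g has direction (1, 1, 2) through (-5, 0, 2).
A direction vector for ℓ is E − B = (-12, -3, -6).
Common perpendicular direction n = (1, 1, 2) × (-12, -3, -6) = (0, -18, 9).
With w = (2, 1, 5) − (-5, 0, 2) = (7, 1, 3), w · n = 9.
Distance = |w · n| / |n| = |9| / √405 ≈ 0.45.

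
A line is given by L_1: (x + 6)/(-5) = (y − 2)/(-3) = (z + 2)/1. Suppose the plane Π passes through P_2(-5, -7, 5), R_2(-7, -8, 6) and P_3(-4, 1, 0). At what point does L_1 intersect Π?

L_1 has direction (-5, -3, 1) through (-6, 2, -2).
P_2R_2 = (-2, -1, 1), P_2P_3 = (1, 8, -5); a normal to Π is P_2R_2 × P_2P_3 = (-3, -9, -15).
Using P_2: Π has equation -3x - 9y - 15z = 3.
Substitute r = (-6, 2, -2) + t(-5, -3, 1) into the plane: 30 + 27t = 3, so t = -1.
Intersection: (-6, 2, -2) + (-1)·(-5, -3, 1) = (-1, 5, -3).

(-1, 5, -3)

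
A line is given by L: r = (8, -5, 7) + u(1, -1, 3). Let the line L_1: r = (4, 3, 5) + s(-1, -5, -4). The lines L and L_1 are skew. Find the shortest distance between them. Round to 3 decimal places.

2.807

Common perpendicular direction n = (1, -1, 3) × (-1, -5, -4) = (19, 1, -6).
With w = (4, 3, 5) − (8, -5, 7) = (-4, 8, -2), w · n = -56.
Distance = |w · n| / |n| = |-56| / √398 ≈ 2.807.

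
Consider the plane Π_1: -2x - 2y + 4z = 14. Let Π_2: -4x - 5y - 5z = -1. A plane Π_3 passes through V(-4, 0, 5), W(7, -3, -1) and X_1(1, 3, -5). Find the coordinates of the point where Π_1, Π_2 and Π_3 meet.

(-6, 3, 2)

VW = (11, -3, -6), VX_1 = (5, 3, -10); a normal to Π_3 is VW × VX_1 = (48, 80, 48).
Using V: Π_3 has equation 48x + 80y + 48z = 48.
Solving the 3×3 linear system -2x - 2y + 4z = 14, -4x - 5y - 5z = -1, 48x + 80y + 48z = 48 (e.g. by elimination or Cramer's rule, determinant = -544) gives (-6, 3, 2).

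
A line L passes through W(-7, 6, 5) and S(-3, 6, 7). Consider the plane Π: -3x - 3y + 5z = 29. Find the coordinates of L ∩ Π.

(-9, 6, 4)

A direction vector for L is S − W = (4, 0, 2).
Substitute r = (-7, 6, 5) + t(4, 0, 2) into the plane: 28 + (-2)t = 29, so t = -1/2.
Intersection: (-7, 6, 5) + (-1/2)·(4, 0, 2) = (-9, 6, 4).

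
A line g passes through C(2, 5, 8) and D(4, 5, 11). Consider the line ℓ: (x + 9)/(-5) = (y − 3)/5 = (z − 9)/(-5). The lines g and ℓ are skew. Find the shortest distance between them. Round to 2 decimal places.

A direction vector for g is D − C = (2, 0, 3).
ℓ has direction (-5, 5, -5) through (-9, 3, 9).
Common perpendicular direction n = (2, 0, 3) × (-5, 5, -5) = (-15, -5, 10).
With w = (-9, 3, 9) − (2, 5, 8) = (-11, -2, 1), w · n = 185.
Distance = |w · n| / |n| = |185| / √350 ≈ 9.89.

9.89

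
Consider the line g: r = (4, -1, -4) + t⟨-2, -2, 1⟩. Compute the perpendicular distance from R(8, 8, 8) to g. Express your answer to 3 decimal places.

14.806

Taking (4, -1, -4) on g with direction v = (-2, -2, 1): w = R − (4, -1, -4) = (4, 9, 12), and w × v = (33, -28, 10).
Distance = |w × v| / |v| = √1973 / √9 ≈ 14.806.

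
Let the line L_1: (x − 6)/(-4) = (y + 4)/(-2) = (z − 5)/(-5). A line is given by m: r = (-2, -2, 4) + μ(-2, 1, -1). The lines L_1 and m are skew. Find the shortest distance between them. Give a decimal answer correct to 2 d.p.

L_1 has direction (-4, -2, -5) through (6, -4, 5).
Common perpendicular direction n = (-4, -2, -5) × (-2, 1, -1) = (7, 6, -8).
With w = (-2, -2, 4) − (6, -4, 5) = (-8, 2, -1), w · n = -36.
Distance = |w · n| / |n| = |-36| / √149 ≈ 2.95.

2.95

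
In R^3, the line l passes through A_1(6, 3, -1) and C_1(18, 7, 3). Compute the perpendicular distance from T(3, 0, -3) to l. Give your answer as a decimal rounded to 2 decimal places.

2.04

A direction vector for l is C_1 − A_1 = (12, 4, 4).
Taking (6, 3, -1) on l with direction v = (12, 4, 4): w = T − (6, 3, -1) = (-3, -3, -2), and w × v = (-4, -12, 24).
Distance = |w × v| / |v| = √736 / √176 ≈ 2.04.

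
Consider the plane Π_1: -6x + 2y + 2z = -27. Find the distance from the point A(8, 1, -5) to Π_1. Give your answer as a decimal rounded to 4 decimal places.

n·A − d = (-6)·(8) + (2)·(1) + (2)·(-5) − (-27) = -29; |n| = √44.
Distance = |-29| / √44 = 29/√44 ≈ 4.3719.

4.3719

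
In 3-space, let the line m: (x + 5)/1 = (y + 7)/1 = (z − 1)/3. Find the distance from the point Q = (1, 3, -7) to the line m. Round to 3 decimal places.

13.935

m has direction (1, 1, 3) through (-5, -7, 1).
Taking (-5, -7, 1) on m with direction v = (1, 1, 3): w = Q − (-5, -7, 1) = (6, 10, -8), and w × v = (38, -26, -4).
Distance = |w × v| / |v| = √2136 / √11 ≈ 13.935.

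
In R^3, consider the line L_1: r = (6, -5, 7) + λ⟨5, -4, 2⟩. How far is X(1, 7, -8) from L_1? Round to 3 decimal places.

12.580

Taking (6, -5, 7) on L_1 with direction v = (5, -4, 2): w = X − (6, -5, 7) = (-5, 12, -15), and w × v = (-36, -65, -40).
Distance = |w × v| / |v| = √7121 / √45 ≈ 12.580.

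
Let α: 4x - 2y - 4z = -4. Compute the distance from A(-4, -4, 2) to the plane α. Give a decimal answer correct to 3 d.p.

2.000

n·A − d = (4)·(-4) + (-2)·(-4) + (-4)·(2) − (-4) = -12; |n| = √36.
Distance = |-12| / √36 = 12/√36 ≈ 2.000.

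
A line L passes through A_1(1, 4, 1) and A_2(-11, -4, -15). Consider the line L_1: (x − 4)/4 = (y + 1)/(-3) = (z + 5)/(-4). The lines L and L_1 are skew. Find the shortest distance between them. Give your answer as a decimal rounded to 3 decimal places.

0.788

A direction vector for L is A_2 − A_1 = (-12, -8, -16).
L_1 has direction (4, -3, -4) through (4, -1, -5).
Common perpendicular direction n = (-12, -8, -16) × (4, -3, -4) = (-16, -112, 68).
With w = (4, -1, -5) − (1, 4, 1) = (3, -5, -6), w · n = 104.
Distance = |w · n| / |n| = |104| / √17424 ≈ 0.788.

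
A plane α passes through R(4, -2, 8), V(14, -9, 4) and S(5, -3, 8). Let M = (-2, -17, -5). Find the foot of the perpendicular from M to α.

(10, -5, 4)

RV = (10, -7, -4), RS = (1, -1, 0); a normal to α is RV × RS = (-4, -4, -3).
Using R: α has equation -4x - 4y - 3z = -32.
Foot = M − λn with λ = (n·M − d)/|n|² = (91 − (-32))/41 = 3.
Foot = (-2, -17, -5) − 3·(-4, -4, -3) = (10, -5, 4).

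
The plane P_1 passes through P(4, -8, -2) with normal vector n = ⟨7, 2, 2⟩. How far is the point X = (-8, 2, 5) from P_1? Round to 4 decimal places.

6.6227

P_1: n·r = n·P gives 7x + 2y + 2z = 8.
n·X − d = (7)·(-8) + (2)·(2) + (2)·(5) − 8 = -50; |n| = √57.
Distance = |-50| / √57 = 50/√57 ≈ 6.6227.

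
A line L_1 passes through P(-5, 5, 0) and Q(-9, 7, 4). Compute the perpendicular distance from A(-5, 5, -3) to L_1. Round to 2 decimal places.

2.24

A direction vector for L_1 is Q − P = (-4, 2, 4).
Taking (-5, 5, 0) on L_1 with direction v = (-4, 2, 4): w = A − (-5, 5, 0) = (0, 0, -3), and w × v = (6, 12, 0).
Distance = |w × v| / |v| = √180 / √36 ≈ 2.24.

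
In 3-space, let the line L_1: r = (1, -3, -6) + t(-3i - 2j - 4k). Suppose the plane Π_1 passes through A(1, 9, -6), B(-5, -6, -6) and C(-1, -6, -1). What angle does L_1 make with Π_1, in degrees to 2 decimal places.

AB = (-6, -15, 0), AC = (-2, -15, 5); a normal to Π_1 is AB × AC = (-75, 30, 60).
Using A: Π_1 has equation -75x + 30y + 60z = -165.
sin θ = |n·v| / (|n||v|) = |-75| / (√10125 · √29) = 0.13841.
θ ≈ 7.96°.

7.96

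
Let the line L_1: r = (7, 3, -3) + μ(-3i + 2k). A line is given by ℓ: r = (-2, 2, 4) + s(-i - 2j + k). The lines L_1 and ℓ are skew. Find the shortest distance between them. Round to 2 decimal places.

0.69

Common perpendicular direction n = (-3, 0, 2) × (-1, -2, 1) = (4, 1, 6).
With w = (-2, 2, 4) − (7, 3, -3) = (-9, -1, 7), w · n = 5.
Distance = |w · n| / |n| = |5| / √53 ≈ 0.69.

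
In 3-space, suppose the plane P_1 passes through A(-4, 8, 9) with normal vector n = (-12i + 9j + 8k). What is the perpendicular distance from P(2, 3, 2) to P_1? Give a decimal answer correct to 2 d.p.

P_1: n·r = n·A gives -12x + 9y + 8z = 192.
n·P − d = (-12)·(2) + (9)·(3) + (8)·(2) − 192 = -173; |n| = √289.
Distance = |-173| / √289 = 173/√289 ≈ 10.18.

10.18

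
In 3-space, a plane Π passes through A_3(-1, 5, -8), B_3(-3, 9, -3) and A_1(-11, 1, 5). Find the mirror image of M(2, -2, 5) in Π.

(-16, 4, -7)

A_3B_3 = (-2, 4, 5), A_3A_1 = (-10, -4, 13); a normal to Π is A_3B_3 × A_3A_1 = (72, -24, 48).
Using A_3: Π has equation 72x - 24y + 48z = -576.
λ = (n·M − d)/|n|² = (432 − (-576))/8064 = 1/8.
Reflection = M − 2λn = (2, -2, 5) − (1/4)·(72, -24, 48) = (-16, 4, -7).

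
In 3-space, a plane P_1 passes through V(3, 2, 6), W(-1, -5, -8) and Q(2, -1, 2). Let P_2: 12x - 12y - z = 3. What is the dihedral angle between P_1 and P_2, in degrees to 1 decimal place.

VW = (-4, -7, -14), VQ = (-1, -3, -4); a normal to P_1 is VW × VQ = (-14, -2, 5).
Using V: P_1 has equation -14x - 2y + 5z = -16.
cos θ = |n₁·n₂| / (|n₁||n₂|) = |-149| / (√225 · √289).
θ = arccos(0.58431) ≈ 54.2°.

54.2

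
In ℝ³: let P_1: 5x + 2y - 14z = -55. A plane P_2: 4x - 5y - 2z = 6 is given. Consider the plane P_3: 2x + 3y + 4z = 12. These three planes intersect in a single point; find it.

(1, -2, 4)

Solving the 3×3 linear system 5x + 2y - 14z = -55, 4x - 5y - 2z = 6, 2x + 3y + 4z = 12 (e.g. by elimination or Cramer's rule, determinant = -418) gives (1, -2, 4).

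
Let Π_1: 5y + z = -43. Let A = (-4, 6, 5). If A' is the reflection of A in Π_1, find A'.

λ = (n·A − d)/|n|² = (35 − (-43))/26 = 3.
Reflection = A − 2λn = (-4, 6, 5) − 6·(0, 5, 1) = (-4, -24, -1).

(-4, -24, -1)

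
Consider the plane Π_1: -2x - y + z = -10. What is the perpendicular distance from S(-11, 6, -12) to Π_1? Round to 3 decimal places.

5.715

n·S − d = (-2)·(-11) + (-1)·(6) + (1)·(-12) − (-10) = 14; |n| = √6.
Distance = |14| / √6 = 14/√6 ≈ 5.715.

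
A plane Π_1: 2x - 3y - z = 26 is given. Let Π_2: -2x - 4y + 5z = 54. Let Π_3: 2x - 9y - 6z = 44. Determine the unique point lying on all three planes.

Solving the 3×3 linear system 2x - 3y - z = 26, -2x - 4y + 5z = 54, 2x - 9y - 6z = 44 (e.g. by elimination or Cramer's rule, determinant = 118) gives (4, -8, 6).

(4, -8, 6)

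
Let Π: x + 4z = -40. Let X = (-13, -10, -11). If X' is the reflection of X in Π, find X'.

(-11, -10, -3)

λ = (n·X − d)/|n|² = (-57 − (-40))/17 = -1.
Reflection = X − 2λn = (-13, -10, -11) − (-2)·(1, 0, 4) = (-11, -10, -3).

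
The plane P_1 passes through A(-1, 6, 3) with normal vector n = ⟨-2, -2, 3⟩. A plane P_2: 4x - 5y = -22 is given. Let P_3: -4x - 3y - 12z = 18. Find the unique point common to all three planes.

P_1: n·r = n·A gives -2x - 2y + 3z = -1.
Solving the 3×3 linear system -2x - 2y + 3z = -1, 4x - 5y = -22, -4x - 3y - 12z = 18 (e.g. by elimination or Cramer's rule, determinant = -312) gives (-3, 2, -1).

(-3, 2, -1)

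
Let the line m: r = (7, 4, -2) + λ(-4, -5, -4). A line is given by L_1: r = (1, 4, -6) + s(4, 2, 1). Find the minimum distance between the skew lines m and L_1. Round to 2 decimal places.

3.83

Common perpendicular direction n = (-4, -5, -4) × (4, 2, 1) = (3, -12, 12).
With w = (1, 4, -6) − (7, 4, -2) = (-6, 0, -4), w · n = -66.
Distance = |w · n| / |n| = |-66| / √297 ≈ 3.83.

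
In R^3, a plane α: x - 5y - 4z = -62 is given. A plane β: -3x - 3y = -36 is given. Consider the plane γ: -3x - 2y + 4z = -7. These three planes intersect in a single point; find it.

Solving the 3×3 linear system x - 5y - 4z = -62, -3x - 3y = -36, -3x - 2y + 4z = -7 (e.g. by elimination or Cramer's rule, determinant = -60) gives (3, 9, 5).

(3, 9, 5)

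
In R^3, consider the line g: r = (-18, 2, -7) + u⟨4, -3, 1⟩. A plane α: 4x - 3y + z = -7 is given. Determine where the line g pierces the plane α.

(-6, -7, -4)

Substitute r = (-18, 2, -7) + t(4, -3, 1) into the plane: -85 + 26t = -7, so t = 3.
Intersection: (-18, 2, -7) + 3·(4, -3, 1) = (-6, -7, -4).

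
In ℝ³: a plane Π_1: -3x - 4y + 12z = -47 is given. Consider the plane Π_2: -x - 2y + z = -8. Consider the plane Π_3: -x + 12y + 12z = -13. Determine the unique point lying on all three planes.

Solving the 3×3 linear system -3x - 4y + 12z = -47, -x - 2y + z = -8, -x + 12y + 12z = -13 (e.g. by elimination or Cramer's rule, determinant = -104) gives (1, 2, -3).

(1, 2, -3)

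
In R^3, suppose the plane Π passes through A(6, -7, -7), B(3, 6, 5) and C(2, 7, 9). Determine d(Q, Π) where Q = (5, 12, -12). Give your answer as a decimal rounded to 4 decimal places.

2.1828

AB = (-3, 13, 12), AC = (-4, 14, 16); a normal to Π is AB × AC = (40, 0, 10).
Using A: Π has equation 40x + 10z = 170.
n·Q − d = (40)·(5) + (0)·(12) + (10)·(-12) − 170 = -90; |n| = √1700.
Distance = |-90| / √1700 = 90/√1700 ≈ 2.1828.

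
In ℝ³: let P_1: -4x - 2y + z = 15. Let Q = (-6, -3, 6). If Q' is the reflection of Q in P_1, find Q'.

(2, 1, 4)

λ = (n·Q − d)/|n|² = (36 − 15)/21 = 1.
Reflection = Q − 2λn = (-6, -3, 6) − 2·(-4, -2, 1) = (2, 1, 4).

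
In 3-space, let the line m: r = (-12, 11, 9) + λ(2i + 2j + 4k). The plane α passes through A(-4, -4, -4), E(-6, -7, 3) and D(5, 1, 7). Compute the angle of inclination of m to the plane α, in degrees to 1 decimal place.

10.9

AE = (-2, -3, 7), AD = (9, 5, 11); a normal to α is AE × AD = (-68, 85, 17).
Using A: α has equation -68x + 85y + 17z = -136.
sin θ = |n·v| / (|n||v|) = |102| / (√12138 · √24) = 0.18898.
θ ≈ 10.9°.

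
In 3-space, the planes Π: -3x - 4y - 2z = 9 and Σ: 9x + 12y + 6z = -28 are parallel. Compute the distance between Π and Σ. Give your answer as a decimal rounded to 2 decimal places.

0.06

Rescale Σ by 1/(-3): -3x - 4y - 2z = 28/3. Then distance = |9 − (28/3)| / √29 ≈ 0.06.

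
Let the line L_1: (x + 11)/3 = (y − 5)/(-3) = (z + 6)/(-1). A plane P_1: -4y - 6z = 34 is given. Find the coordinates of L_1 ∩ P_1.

(-8, 2, -7)

L_1 has direction (3, -3, -1) through (-11, 5, -6).
Substitute r = (-11, 5, -6) + t(3, -3, -1) into the plane: 16 + 18t = 34, so t = 1.
Intersection: (-11, 5, -6) + 1·(3, -3, -1) = (-8, 2, -7).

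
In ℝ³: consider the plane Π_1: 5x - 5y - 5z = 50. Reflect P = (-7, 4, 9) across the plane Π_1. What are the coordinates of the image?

λ = (n·P − d)/|n|² = (-100 − 50)/75 = -2.
Reflection = P − 2λn = (-7, 4, 9) − (-4)·(5, -5, -5) = (13, -16, -11).

(13, -16, -11)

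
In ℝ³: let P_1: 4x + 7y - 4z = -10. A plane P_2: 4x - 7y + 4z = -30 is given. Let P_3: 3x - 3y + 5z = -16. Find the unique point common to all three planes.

(-5, 2, 1)

Solving the 3×3 linear system 4x + 7y - 4z = -10, 4x - 7y + 4z = -30, 3x - 3y + 5z = -16 (e.g. by elimination or Cramer's rule, determinant = -184) gives (-5, 2, 1).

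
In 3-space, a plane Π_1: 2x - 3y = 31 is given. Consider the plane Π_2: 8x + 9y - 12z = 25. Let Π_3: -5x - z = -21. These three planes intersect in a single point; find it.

Solving the 3×3 linear system 2x - 3y = 31, 8x + 9y - 12z = 25, -5x - z = -21 (e.g. by elimination or Cramer's rule, determinant = -222) gives (5, -7, -4).

(5, -7, -4)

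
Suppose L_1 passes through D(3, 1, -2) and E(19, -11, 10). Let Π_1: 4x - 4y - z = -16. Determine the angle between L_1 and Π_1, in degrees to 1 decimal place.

48.3

A direction vector for L_1 is E − D = (16, -12, 12).
sin θ = |n·v| / (|n||v|) = |100| / (√33 · √544) = 0.74635.
θ ≈ 48.3°.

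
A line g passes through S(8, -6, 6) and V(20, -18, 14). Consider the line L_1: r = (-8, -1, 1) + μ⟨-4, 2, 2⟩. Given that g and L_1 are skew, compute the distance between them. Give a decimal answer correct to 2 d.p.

A direction vector for g is V − S = (12, -12, 8).
Common perpendicular direction n = (12, -12, 8) × (-4, 2, 2) = (-40, -56, -24).
With w = (-8, -1, 1) − (8, -6, 6) = (-16, 5, -5), w · n = 480.
Distance = |w · n| / |n| = |480| / √5312 ≈ 6.59.

6.59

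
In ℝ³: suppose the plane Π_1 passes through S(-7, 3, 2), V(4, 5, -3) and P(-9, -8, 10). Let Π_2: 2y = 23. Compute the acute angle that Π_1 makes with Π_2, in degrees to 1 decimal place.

SV = (11, 2, -5), SP = (-2, -11, 8); a normal to Π_1 is SV × SP = (-39, -78, -117).
Using S: Π_1 has equation -39x - 78y - 117z = -195.
cos θ = |n₁·n₂| / (|n₁||n₂|) = |-156| / (√21294 · √4).
θ = arccos(0.53452) ≈ 57.7°.

57.7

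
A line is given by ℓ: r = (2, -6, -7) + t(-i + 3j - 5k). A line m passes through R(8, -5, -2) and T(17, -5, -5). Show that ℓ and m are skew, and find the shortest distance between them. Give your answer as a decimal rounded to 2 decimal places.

4.25

A direction vector for m is T − R = (9, 0, -3).
Common perpendicular direction n = (-1, 3, -5) × (9, 0, -3) = (-9, -48, -27).
With w = (8, -5, -2) − (2, -6, -7) = (6, 1, 5), w · n = -237.
Since n ≠ 0 the lines are not parallel, and w · n = -237 ≠ 0 so they do not intersect; hence they are skew.
Distance = |w · n| / |n| = |-237| / √3114 ≈ 4.25.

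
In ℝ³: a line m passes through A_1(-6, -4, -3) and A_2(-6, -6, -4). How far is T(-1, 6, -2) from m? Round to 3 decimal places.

A direction vector for m is A_2 − A_1 = (0, -2, -1).
Taking (-6, -4, -3) on m with direction v = (0, -2, -1): w = T − (-6, -4, -3) = (5, 10, 1), and w × v = (-8, 5, -10).
Distance = |w × v| / |v| = √189 / √5 ≈ 6.148.

6.148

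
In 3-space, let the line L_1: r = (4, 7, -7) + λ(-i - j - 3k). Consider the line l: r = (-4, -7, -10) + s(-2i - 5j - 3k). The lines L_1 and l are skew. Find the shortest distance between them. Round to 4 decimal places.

Common perpendicular direction n = (-1, -1, -3) × (-2, -5, -3) = (-12, 3, 3).
With w = (-4, -7, -10) − (4, 7, -7) = (-8, -14, -3), w · n = 45.
Distance = |w · n| / |n| = |45| / √162 ≈ 3.5355.

3.5355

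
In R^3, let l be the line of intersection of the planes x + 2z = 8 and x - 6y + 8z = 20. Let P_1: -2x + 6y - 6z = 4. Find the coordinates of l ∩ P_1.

Direction of l: (1, 0, 2) × (1, -6, 8) = (12, -6, -6).
A point on l: solving the two plane equations with x = -20 gives (-20, 12, 14).
Substitute r = (-20, 12, 14) + t(12, -6, -6) into the plane: 28 + (-24)t = 4, so t = 1.
Intersection: (-20, 12, 14) + 1·(12, -6, -6) = (-8, 6, 8).

(-8, 6, 8)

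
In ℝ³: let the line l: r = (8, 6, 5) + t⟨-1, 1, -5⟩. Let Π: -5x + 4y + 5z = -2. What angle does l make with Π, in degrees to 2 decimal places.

sin θ = |n·v| / (|n||v|) = |-16| / (√66 · √27) = 0.37902.
θ ≈ 22.27°.

22.27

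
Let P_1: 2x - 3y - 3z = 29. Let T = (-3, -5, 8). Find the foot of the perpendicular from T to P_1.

(1, -11, 2)

Foot = T − λn with λ = (n·T − d)/|n|² = (-15 − 29)/22 = -2.
Foot = (-3, -5, 8) − (-2)·(2, -3, -3) = (1, -11, 2).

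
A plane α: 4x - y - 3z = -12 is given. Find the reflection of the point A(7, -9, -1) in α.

(-9, -5, 11)

λ = (n·A − d)/|n|² = (40 − (-12))/26 = 2.
Reflection = A − 2λn = (7, -9, -1) − 4·(4, -1, -3) = (-9, -5, 11).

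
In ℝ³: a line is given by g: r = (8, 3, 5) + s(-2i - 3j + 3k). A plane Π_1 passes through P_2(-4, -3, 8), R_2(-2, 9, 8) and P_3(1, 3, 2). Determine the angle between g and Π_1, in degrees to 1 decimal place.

P_2R_2 = (2, 12, 0), P_2P_3 = (5, 6, -6); a normal to Π_1 is P_2R_2 × P_2P_3 = (-72, 12, -48).
Using P_2: Π_1 has equation -72x + 12y - 48z = -132.
sin θ = |n·v| / (|n||v|) = |-36| / (√7632 · √22) = 0.08786.
θ ≈ 5.0°.

5.0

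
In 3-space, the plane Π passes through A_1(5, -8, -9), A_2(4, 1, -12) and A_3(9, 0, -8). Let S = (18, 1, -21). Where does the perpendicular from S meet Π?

(9, 4, -9)

A_1A_2 = (-1, 9, -3), A_1A_3 = (4, 8, 1); a normal to Π is A_1A_2 × A_1A_3 = (33, -11, -44).
Using A_1: Π has equation 33x - 11y - 44z = 649.
Foot = S − λn with λ = (n·S − d)/|n|² = (1507 − 649)/3146 = 3/11.
Foot = (18, 1, -21) − (3/11)·(33, -11, -44) = (9, 4, -9).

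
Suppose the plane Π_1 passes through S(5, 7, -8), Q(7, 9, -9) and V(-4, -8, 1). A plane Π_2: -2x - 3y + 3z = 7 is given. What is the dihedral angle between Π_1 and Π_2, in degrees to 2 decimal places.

SQ = (2, 2, -1), SV = (-9, -15, 9); a normal to Π_1 is SQ × SV = (3, -9, -12).
Using S: Π_1 has equation 3x - 9y - 12z = 48.
cos θ = |n₁·n₂| / (|n₁||n₂|) = |-15| / (√234 · √22).
θ = arccos(0.20906) ≈ 77.93°.

77.93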